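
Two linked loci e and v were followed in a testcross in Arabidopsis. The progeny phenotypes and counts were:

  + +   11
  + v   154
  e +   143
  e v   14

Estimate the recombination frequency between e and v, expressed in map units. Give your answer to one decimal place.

7.8 map units

The two most frequent classes, + v (154) and e + (143), are the parental types, so the F1 was + v / e +.
The recombinant classes are + + and e v: 11 + 14 = 25.
Recombination frequency = 25/322 = 0.0776 ≈ 7.8%, i.e. 7.8 map units.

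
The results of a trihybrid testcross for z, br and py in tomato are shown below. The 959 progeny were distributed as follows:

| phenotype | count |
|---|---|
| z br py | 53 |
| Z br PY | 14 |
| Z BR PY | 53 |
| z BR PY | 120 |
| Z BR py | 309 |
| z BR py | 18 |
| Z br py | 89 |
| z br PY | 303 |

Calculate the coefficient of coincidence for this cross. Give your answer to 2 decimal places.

The two most frequent reciprocal classes, Z BR py and z br PY, are the parental types, so the F1 was Z BR py / z br PY.
The two rarest classes, z BR py and Z br PY, are the double crossovers. Comparing them with the parentals, only the z allele has switched, so z is the middle locus and the order is br – z – py.
br–z: (209 + 32)/959 = 0.2513; z–py: (106 + 32)/959 = 0.1439.
Expected DCO frequency = 0.2513 × 0.1439 ≈ 0.03616; observed = 32/959 ≈ 0.03337.
Coefficient of coincidence = 0.03337/0.03616 ≈ 0.92.

0.92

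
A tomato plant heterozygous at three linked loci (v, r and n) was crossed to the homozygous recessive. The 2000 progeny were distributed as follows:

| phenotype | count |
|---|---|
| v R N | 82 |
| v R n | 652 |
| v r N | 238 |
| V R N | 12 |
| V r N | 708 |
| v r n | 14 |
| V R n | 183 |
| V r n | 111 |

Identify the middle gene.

The two most frequent reciprocal classes, v R n and V r N, are the parental types, so the F1 was v R n / V r N.
The two rarest classes, v r n and V R N, are the double crossovers. Comparing them with the parentals, only the r allele has switched, so r is the middle locus and the order is v – r – n.

r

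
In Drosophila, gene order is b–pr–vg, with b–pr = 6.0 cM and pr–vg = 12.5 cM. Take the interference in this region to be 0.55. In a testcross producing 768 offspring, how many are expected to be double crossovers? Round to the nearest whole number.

3

Map distances give recombination frequencies of 0.060 and 0.125 for the two intervals.
With interference 0.55 (so coincidence = 0.45), expected double-crossover frequency = 0.060 × 0.125 × 0.45 = 0.00337.
Expected number = 0.00337 × 768 = 2.59 ≈ 3.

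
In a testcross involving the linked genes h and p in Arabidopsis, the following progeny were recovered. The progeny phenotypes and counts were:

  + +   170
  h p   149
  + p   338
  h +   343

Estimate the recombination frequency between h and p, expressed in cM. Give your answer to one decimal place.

31.9 cM

The two most frequent classes, + p (338) and h + (343), are the parental types, so the F1 was + p / h +.
The recombinant classes are + + and h p: 170 + 149 = 319.
Recombination frequency = 319/1000 = 0.3190 ≈ 31.9%, i.e. 31.9 cM.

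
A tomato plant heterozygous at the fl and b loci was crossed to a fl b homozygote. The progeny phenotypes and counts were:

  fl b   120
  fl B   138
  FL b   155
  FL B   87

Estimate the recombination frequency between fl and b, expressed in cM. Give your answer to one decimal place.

41.4 cM

The two most frequent classes, FL b (155) and fl B (138), are the parental types, so the F1 was FL b / fl B.
The recombinant classes are FL B and fl b: 87 + 120 = 207.
Recombination frequency = 207/500 = 0.4140 ≈ 41.4%, i.e. 41.4 cM.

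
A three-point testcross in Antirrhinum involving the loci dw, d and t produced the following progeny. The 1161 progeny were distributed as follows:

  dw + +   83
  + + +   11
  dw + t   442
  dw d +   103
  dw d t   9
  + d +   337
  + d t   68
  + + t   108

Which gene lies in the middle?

The two most frequent reciprocal classes, dw + t and + d +, are the parental types, so the F1 was dw + t / + d +.
The two rarest classes, dw d t and + + +, are the double crossovers. Comparing them with the parentals, only the d allele has switched, so d is the middle locus and the order is t – d – dw.

d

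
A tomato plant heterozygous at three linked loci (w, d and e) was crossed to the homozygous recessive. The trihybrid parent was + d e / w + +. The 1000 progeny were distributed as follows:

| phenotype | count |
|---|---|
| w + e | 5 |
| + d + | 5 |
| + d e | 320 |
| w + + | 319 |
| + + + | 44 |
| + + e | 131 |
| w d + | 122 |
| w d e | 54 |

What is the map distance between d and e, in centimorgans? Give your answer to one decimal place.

The two rarest classes, + d + and w + e, are the double crossovers. Comparing them with the parentals, only the e allele has switched, so e is the middle locus and the order is d – e – w.
Crossovers in the d–e interval produce the single-crossover classes + + e and w d + (131 + 122 = 253) plus the double crossovers (10).
RF(d–e) = (253 + 10) / 1000 = 263/1000 = 0.2630 → 26.3 centimorgans.

26.3 centimorgans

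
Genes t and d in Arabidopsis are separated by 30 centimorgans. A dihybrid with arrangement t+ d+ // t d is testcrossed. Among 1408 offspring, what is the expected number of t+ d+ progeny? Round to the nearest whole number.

A map distance of 30 centimorgans corresponds to a recombination frequency of 0.300.
The F1 is t+ d+ / t d, so t+ d+ is a parental gamete class with expected frequency (1 − r)/2 = 0.700/2 = 0.3500.
Expected number = 0.3500 × 1408 = 492.80 ≈ 493.

493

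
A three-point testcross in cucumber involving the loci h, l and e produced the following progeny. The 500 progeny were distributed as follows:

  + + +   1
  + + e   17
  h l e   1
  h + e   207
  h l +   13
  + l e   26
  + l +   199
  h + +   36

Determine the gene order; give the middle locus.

The two most frequent reciprocal classes, h + e and + l +, are the parental types, so the F1 was h + e / + l +.
The two rarest classes, h l e and + + +, are the double crossovers. Comparing them with the parentals, only the l allele has switched, so l is the middle locus and the order is h – l – e.

l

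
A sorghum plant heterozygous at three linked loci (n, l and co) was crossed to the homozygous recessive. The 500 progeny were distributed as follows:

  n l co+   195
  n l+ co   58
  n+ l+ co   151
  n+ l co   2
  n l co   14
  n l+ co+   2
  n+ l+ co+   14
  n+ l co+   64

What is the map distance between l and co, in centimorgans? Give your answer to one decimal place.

The two most frequent reciprocal classes, n l co+ and n+ l+ co, are the parental types, so the F1 was n l co+ / n+ l+ co.
The two rarest classes, n l+ co+ and n+ l co, are the double crossovers. Comparing them with the parentals, only the l allele has switched, so l is the middle locus and the order is co – l – n.
Crossovers in the co–l interval produce the single-crossover classes n l co and n+ l+ co+ (14 + 14 = 28) plus the double crossovers (4).
RF(co–l) = (28 + 4) / 500 = 32/500 = 0.0640 → 6.4 centimorgans.

6.4 centimorgans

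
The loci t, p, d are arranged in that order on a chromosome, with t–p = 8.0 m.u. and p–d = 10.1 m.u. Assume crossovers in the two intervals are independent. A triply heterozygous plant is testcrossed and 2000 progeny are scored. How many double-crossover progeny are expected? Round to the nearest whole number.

Map distances give recombination frequencies of 0.080 and 0.101 for the two intervals.
With no interference, expected double-crossover frequency = 0.080 × 0.101 = 0.00808.
Expected number = 0.00808 × 2000 = 16.16 ≈ 16.

16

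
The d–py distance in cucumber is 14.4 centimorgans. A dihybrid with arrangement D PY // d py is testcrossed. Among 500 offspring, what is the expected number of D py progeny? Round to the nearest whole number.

36

A map distance of 14.4 centimorgans corresponds to a recombination frequency of 0.144.
The F1 is D PY / d py, so D py is a recombinant gamete class with expected frequency r/2 = 0.144/2 = 0.0720.
Expected number = 0.0720 × 500 = 36.00 ≈ 36.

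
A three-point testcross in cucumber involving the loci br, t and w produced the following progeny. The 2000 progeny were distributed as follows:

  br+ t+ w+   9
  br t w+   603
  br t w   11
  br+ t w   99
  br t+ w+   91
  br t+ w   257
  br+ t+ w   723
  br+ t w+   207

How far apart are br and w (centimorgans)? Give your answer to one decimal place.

24.2 centimorgans

The two most frequent reciprocal classes, br+ t+ w and br t w+, are the parental types, so the F1 was br+ t+ w / br t w+.
The two rarest classes, br+ t+ w+ and br t w, are the double crossovers. Comparing them with the parentals, only the w allele has switched, so w is the middle locus and the order is br – w – t.
Crossovers in the br–w interval produce the single-crossover classes br t+ w and br+ t w+ (257 + 207 = 464) plus the double crossovers (20).
RF(br–w) = (464 + 20) / 2000 = 484/2000 = 0.2420 → 24.2 centimorgans.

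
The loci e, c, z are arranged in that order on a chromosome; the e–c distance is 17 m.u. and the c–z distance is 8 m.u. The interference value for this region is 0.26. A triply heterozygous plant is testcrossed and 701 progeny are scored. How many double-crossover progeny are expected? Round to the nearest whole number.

7

Map distances give recombination frequencies of 0.170 and 0.080 for the two intervals.
With interference 0.26 (so coincidence = 0.74), expected double-crossover frequency = 0.170 × 0.080 × 0.74 = 0.01006.
Expected number = 0.01006 × 701 = 7.05 ≈ 7.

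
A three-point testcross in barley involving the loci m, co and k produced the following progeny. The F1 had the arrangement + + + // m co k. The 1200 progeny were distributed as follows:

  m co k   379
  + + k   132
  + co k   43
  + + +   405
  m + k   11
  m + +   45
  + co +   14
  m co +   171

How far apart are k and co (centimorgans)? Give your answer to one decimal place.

27.3 centimorgans

The two rarest classes, + co + and m + k, are the double crossovers. Comparing them with the parentals, only the co allele has switched, so co is the middle locus and the order is m – co – k.
Crossovers in the co–k interval produce the single-crossover classes + + k and m co + (132 + 171 = 303) plus the double crossovers (25).
RF(co–k) = (303 + 25) / 1200 = 328/1200 = 0.2733 → 27.3 centimorgans.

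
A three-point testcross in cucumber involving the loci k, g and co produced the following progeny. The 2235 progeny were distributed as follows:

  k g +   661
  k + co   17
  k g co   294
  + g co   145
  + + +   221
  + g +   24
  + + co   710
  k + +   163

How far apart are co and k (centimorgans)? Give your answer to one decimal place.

The two most frequent reciprocal classes, k g + and + + co, are the parental types, so the F1 was k g + / + + co.
The two rarest classes, + g + and k + co, are the double crossovers. Comparing them with the parentals, only the k allele has switched, so k is the middle locus and the order is co – k – g.
Crossovers in the co–k interval produce the single-crossover classes k g co and + + + (294 + 221 = 515) plus the double crossovers (41).
RF(co–k) = (515 + 41) / 2235 = 556/2235 = 0.2488 → 24.9 centimorgans.

24.9 centimorgans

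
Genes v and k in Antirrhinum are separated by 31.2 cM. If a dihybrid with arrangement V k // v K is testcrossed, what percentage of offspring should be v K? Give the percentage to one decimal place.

A map distance of 31.2 cM corresponds to a recombination frequency of 0.312.
The F1 is V k / v K, so v K is a parental gamete class with expected frequency (1 − r)/2 = 0.688/2 = 0.3440.
That is 0.3440 = 34.4% of the progeny.

34.4%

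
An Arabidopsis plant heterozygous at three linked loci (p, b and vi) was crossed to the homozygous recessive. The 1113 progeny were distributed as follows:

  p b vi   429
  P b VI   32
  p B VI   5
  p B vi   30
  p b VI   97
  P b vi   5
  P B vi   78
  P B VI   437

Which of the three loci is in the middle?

The two most frequent reciprocal classes, p b vi and P B VI, are the parental types, so the F1 was p b vi / P B VI.
The two rarest classes, P b vi and p B VI, are the double crossovers. Comparing them with the parentals, only the p allele has switched, so p is the middle locus and the order is b – p – vi.

p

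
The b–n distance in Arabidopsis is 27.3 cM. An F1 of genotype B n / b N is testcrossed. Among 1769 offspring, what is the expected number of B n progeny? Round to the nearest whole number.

A map distance of 27.3 cM corresponds to a recombination frequency of 0.273.
The F1 is B n / b N, so B n is a parental gamete class with expected frequency (1 − r)/2 = 0.727/2 = 0.3635.
Expected number = 0.3635 × 1769 = 643.03 ≈ 643.

643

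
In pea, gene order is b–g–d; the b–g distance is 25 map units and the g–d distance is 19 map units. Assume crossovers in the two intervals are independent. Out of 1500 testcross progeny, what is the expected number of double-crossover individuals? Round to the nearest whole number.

71

Map distances give recombination frequencies of 0.250 and 0.190 for the two intervals.
With no interference, expected double-crossover frequency = 0.250 × 0.190 = 0.04750.
Expected number = 0.04750 × 1500 = 71.25 ≈ 71.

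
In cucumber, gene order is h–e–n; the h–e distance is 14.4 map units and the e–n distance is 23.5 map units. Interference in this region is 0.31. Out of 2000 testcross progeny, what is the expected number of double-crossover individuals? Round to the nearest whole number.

Map distances give recombination frequencies of 0.144 and 0.235 for the two intervals.
With interference 0.31 (so coincidence = 0.69), expected double-crossover frequency = 0.144 × 0.235 × 0.69 = 0.02335.
Expected number = 0.02335 × 2000 = 46.70 ≈ 47.

47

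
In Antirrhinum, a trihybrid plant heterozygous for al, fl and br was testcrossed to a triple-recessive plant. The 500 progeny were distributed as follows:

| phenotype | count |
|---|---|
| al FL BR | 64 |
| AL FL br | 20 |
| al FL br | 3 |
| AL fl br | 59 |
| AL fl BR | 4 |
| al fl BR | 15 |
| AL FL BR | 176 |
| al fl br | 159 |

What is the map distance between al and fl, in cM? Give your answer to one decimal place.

The two most frequent reciprocal classes, al fl br and AL FL BR, are the parental types, so the F1 was al fl br / AL FL BR.
The two rarest classes, al FL br and AL fl BR, are the double crossovers. Comparing them with the parentals, only the fl allele has switched, so fl is the middle locus and the order is al – fl – br.
Crossovers in the al–fl interval produce the single-crossover classes AL fl br and al FL BR (59 + 64 = 123) plus the double crossovers (7).
RF(al–fl) = (123 + 7) / 500 = 130/500 = 0.2600 → 26.0 cM.

26.0 cM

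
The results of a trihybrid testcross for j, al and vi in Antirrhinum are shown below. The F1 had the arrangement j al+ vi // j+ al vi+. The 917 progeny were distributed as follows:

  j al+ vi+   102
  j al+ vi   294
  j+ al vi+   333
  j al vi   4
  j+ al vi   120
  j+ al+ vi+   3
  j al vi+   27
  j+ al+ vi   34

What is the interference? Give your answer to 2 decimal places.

0.59

The two rarest classes, j al vi and j+ al+ vi+, are the double crossovers. Comparing them with the parentals, only the al allele has switched, so al is the middle locus and the order is vi – al – j.
vi–al: (222 + 7)/917 = 0.2497; al–j: (61 + 7)/917 = 0.0742.
Expected DCO frequency = 0.2497 × 0.0742 ≈ 0.01853; observed = 7/917 ≈ 0.00763.
Coefficient of coincidence = 0.00763/0.01853 ≈ 0.41; interference = 1 − 0.41 = 0.59.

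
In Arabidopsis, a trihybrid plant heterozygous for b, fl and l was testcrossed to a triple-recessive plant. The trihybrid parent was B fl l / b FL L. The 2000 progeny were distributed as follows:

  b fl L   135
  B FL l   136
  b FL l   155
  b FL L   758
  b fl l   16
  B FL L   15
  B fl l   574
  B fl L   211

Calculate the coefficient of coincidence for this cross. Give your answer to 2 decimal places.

0.52

The two rarest classes, b fl l and B FL L, are the double crossovers. Comparing them with the parentals, only the b allele has switched, so b is the middle locus and the order is l – b – fl.
l–b: (366 + 31)/2000 = 0.1985; b–fl: (271 + 31)/2000 = 0.1510.
Expected DCO frequency = 0.1985 × 0.1510 ≈ 0.02997; observed = 31/2000 ≈ 0.01550.
Coefficient of coincidence = 0.01550/0.02997 ≈ 0.52.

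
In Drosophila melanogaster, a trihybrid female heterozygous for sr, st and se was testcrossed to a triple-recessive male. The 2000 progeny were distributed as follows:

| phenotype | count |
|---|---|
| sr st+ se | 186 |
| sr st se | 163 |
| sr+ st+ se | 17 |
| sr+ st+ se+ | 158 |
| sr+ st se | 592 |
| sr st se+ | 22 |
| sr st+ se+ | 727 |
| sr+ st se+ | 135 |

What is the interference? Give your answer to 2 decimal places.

0.40

The two most frequent reciprocal classes, sr+ st se and sr st+ se+, are the parental types, so the F1 was sr+ st se / sr st+ se+.
The two rarest classes, sr+ st+ se and sr st se+, are the double crossovers. Comparing them with the parentals, only the st allele has switched, so st is the middle locus and the order is se – st – sr.
se–st: (321 + 39)/2000 = 0.1800; st–sr: (321 + 39)/2000 = 0.1800.
Expected DCO frequency = 0.1800 × 0.1800 ≈ 0.03240; observed = 39/2000 ≈ 0.01950.
Coefficient of coincidence = 0.01950/0.03240 ≈ 0.60; interference = 1 − 0.60 = 0.40.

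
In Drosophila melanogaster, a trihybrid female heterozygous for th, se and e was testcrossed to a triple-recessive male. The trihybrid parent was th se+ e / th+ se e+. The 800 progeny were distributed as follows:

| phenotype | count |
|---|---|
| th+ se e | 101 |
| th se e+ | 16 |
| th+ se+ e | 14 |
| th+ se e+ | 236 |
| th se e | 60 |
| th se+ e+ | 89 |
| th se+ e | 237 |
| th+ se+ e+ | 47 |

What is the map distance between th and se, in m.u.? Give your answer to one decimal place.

The two rarest classes, th+ se+ e and th se e+, are the double crossovers. Comparing them with the parentals, only the th allele has switched, so th is the middle locus and the order is e – th – se.
Crossovers in the th–se interval produce the single-crossover classes th se e and th+ se+ e+ (60 + 47 = 107) plus the double crossovers (30).
RF(th–se) = (107 + 30) / 800 = 137/800 = 0.1713 → 17.1 m.u.

17.1 m.u.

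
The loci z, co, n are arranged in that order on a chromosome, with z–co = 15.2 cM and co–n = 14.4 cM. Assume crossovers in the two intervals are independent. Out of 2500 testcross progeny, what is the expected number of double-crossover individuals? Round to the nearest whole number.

Map distances give recombination frequencies of 0.152 and 0.144 for the two intervals.
With no interference, expected double-crossover frequency = 0.152 × 0.144 = 0.02189.
Expected number = 0.02189 × 2500 = 54.72 ≈ 55.

55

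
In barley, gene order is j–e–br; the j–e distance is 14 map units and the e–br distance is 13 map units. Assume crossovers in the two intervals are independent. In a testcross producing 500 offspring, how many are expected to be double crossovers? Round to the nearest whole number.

9

Map distances give recombination frequencies of 0.140 and 0.130 for the two intervals.
With no interference, expected double-crossover frequency = 0.140 × 0.130 = 0.01820.
Expected number = 0.01820 × 500 = 9.10 ≈ 9.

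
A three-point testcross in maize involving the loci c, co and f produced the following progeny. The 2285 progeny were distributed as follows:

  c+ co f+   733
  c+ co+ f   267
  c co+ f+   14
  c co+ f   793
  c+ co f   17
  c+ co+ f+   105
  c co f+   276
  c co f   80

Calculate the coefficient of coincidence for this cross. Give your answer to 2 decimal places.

0.57

The two most frequent reciprocal classes, c co+ f and c+ co f+, are the parental types, so the F1 was c co+ f / c+ co f+.
The two rarest classes, c co+ f+ and c+ co f, are the double crossovers. Comparing them with the parentals, only the f allele has switched, so f is the middle locus and the order is co – f – c.
co–f: (185 + 31)/2285 = 0.0945; f–c: (543 + 31)/2285 = 0.2512.
Expected DCO frequency = 0.0945 × 0.2512 ≈ 0.02374; observed = 31/2285 ≈ 0.01357.
Coefficient of coincidence = 0.01357/0.02374 ≈ 0.57.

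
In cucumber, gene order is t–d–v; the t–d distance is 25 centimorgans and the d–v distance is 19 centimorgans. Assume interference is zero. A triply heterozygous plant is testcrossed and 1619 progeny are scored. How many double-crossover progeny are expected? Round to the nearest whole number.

77

Map distances give recombination frequencies of 0.250 and 0.190 for the two intervals.
With no interference, expected double-crossover frequency = 0.250 × 0.190 = 0.04750.
Expected number = 0.04750 × 1619 = 76.90 ≈ 77.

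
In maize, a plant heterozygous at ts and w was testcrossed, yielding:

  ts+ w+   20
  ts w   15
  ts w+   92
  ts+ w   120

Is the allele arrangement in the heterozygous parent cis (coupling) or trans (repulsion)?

trans

The two most frequent classes are ts+ w (120) and ts w+ (92); these are the parental (non-recombinant) types.
So the F1 carried ts+ w on one chromosome and ts w+ on the other — the recessive alleles are on opposite chromosomes (trans / repulsion).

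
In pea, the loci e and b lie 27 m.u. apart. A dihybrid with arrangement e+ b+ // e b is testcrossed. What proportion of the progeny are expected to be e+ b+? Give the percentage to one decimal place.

36.5%

A map distance of 27 m.u. corresponds to a recombination frequency of 0.270.
The F1 is e+ b+ / e b, so e+ b+ is a parental gamete class with expected frequency (1 − r)/2 = 0.730/2 = 0.3650.
That is 0.3650 = 36.5% of the progeny.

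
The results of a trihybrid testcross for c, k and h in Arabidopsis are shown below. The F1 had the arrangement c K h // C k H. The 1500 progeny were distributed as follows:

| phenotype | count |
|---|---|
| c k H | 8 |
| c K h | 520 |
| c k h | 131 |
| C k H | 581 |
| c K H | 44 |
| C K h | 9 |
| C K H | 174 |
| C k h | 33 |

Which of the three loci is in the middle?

c

The two rarest classes, C K h and c k H, are the double crossovers. Comparing them with the parentals, only the c allele has switched, so c is the middle locus and the order is h – c – k.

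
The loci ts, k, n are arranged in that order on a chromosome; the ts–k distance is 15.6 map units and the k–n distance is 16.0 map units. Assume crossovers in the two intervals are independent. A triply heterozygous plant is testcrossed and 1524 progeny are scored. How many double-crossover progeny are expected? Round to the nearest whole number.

38

Map distances give recombination frequencies of 0.156 and 0.160 for the two intervals.
With no interference, expected double-crossover frequency = 0.156 × 0.160 = 0.02496.
Expected number = 0.02496 × 1524 = 38.04 ≈ 38.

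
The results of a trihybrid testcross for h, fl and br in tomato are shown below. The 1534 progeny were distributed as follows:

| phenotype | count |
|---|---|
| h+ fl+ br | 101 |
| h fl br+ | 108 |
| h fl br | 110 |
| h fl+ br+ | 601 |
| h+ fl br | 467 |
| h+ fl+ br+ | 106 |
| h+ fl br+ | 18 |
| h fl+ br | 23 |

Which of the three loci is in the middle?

The two most frequent reciprocal classes, h+ fl br and h fl+ br+, are the parental types, so the F1 was h+ fl br / h fl+ br+.
The two rarest classes, h+ fl br+ and h fl+ br, are the double crossovers. Comparing them with the parentals, only the br allele has switched, so br is the middle locus and the order is fl – br – h.

br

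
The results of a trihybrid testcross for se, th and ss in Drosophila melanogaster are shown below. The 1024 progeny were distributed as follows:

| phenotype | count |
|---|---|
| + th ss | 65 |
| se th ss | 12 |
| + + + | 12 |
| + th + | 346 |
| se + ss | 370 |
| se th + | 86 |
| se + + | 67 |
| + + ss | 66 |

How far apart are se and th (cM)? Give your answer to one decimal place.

The two most frequent reciprocal classes, se + ss and + th +, are the parental types, so the F1 was se + ss / + th +.
The two rarest classes, se th ss and + + +, are the double crossovers. Comparing them with the parentals, only the th allele has switched, so th is the middle locus and the order is ss – th – se.
Crossovers in the th–se interval produce the single-crossover classes + + ss and se th + (66 + 86 = 152) plus the double crossovers (24).
RF(th–se) = (152 + 24) / 1024 = 176/1024 = 0.1719 → 17.2 cM.

17.2 cM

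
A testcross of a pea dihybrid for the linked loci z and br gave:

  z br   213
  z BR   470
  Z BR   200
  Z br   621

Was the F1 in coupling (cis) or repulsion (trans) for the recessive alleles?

The two most frequent classes are Z br (621) and z BR (470); these are the parental (non-recombinant) types.
So the F1 carried Z br on one chromosome and z BR on the other — the recessive alleles are on opposite chromosomes (trans / repulsion).

trans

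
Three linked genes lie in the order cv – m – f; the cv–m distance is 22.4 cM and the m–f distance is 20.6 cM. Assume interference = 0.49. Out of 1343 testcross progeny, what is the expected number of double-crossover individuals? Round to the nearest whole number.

32

Map distances give recombination frequencies of 0.224 and 0.206 for the two intervals.
With interference 0.49 (so coincidence = 0.51), expected double-crossover frequency = 0.224 × 0.206 × 0.51 = 0.02353.
Expected number = 0.02353 × 1343 = 31.61 ≈ 32.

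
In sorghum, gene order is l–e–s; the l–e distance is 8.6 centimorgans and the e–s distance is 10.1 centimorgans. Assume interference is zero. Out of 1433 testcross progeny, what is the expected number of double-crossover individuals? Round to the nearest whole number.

Map distances give recombination frequencies of 0.086 and 0.101 for the two intervals.
With no interference, expected double-crossover frequency = 0.086 × 0.101 = 0.00869.
Expected number = 0.00869 × 1433 = 12.45 ≈ 12.

12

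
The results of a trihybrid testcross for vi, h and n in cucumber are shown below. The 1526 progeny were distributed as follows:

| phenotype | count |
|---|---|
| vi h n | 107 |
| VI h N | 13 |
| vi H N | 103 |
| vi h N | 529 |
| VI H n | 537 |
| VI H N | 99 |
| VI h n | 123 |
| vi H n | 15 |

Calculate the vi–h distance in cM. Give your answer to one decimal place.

The two most frequent reciprocal classes, VI H n and vi h N, are the parental types, so the F1 was VI H n / vi h N.
The two rarest classes, vi H n and VI h N, are the double crossovers. Comparing them with the parentals, only the vi allele has switched, so vi is the middle locus and the order is h – vi – n.
Crossovers in the h–vi interval produce the single-crossover classes VI h n and vi H N (123 + 103 = 226) plus the double crossovers (28).
RF(h–vi) = (226 + 28) / 1526 = 254/1526 = 0.1664 → 16.6 cM.

16.6 cM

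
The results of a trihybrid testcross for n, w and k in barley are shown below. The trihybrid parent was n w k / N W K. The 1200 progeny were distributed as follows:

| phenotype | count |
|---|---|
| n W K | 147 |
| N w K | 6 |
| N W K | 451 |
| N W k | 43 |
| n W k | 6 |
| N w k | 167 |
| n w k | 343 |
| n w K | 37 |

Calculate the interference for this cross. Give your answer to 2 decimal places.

The two rarest classes, n W k and N w K, are the double crossovers. Comparing them with the parentals, only the w allele has switched, so w is the middle locus and the order is k – w – n.
k–w: (80 + 12)/1200 = 0.0767; w–n: (314 + 12)/1200 = 0.2717.
Expected DCO frequency = 0.0767 × 0.2717 ≈ 0.02084; observed = 12/1200 ≈ 0.01000.
Coefficient of coincidence = 0.01000/0.02084 ≈ 0.48; interference = 1 − 0.48 = 0.52.

0.52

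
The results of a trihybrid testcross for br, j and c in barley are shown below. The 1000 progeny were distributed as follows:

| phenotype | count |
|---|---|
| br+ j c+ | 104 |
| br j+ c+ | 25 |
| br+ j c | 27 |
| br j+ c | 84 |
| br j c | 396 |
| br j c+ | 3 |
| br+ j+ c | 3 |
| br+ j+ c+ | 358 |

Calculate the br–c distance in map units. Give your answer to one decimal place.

The two most frequent reciprocal classes, br j c and br+ j+ c+, are the parental types, so the F1 was br j c / br+ j+ c+.
The two rarest classes, br j c+ and br+ j+ c, are the double crossovers. Comparing them with the parentals, only the c allele has switched, so c is the middle locus and the order is br – c – j.
Crossovers in the br–c interval produce the single-crossover classes br+ j c and br j+ c+ (27 + 25 = 52) plus the double crossovers (6).
RF(br–c) = (52 + 6) / 1000 = 58/1000 = 0.0580 → 5.8 map units.

5.8 map units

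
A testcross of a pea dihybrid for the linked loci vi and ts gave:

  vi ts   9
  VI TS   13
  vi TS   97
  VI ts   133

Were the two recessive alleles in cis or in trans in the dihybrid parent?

trans

The two most frequent classes are VI ts (133) and vi TS (97); these are the parental (non-recombinant) types.
So the F1 carried VI ts on one chromosome and vi TS on the other — the recessive alleles are on opposite chromosomes (trans / repulsion).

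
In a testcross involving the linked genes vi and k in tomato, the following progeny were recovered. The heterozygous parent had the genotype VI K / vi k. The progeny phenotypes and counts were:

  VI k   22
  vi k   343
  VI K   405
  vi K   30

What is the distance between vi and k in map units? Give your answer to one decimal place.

6.5 map units

The recombinant classes are VI k and vi K: 22 + 30 = 52.
Recombination frequency = 52/800 = 0.0650 ≈ 6.5%, i.e. 6.5 map units.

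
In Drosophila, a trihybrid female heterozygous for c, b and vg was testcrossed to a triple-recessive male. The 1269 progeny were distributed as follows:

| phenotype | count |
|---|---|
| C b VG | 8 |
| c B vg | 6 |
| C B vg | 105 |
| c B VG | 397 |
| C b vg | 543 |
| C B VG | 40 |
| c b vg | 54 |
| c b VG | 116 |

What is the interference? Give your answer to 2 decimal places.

0.30

The two most frequent reciprocal classes, C b vg and c B VG, are the parental types, so the F1 was C b vg / c B VG.
The two rarest classes, C b VG and c B vg, are the double crossovers. Comparing them with the parentals, only the vg allele has switched, so vg is the middle locus and the order is c – vg – b.
c–vg: (94 + 14)/1269 = 0.0851; vg–b: (221 + 14)/1269 = 0.1852.
Expected DCO frequency = 0.0851 × 0.1852 ≈ 0.01576; observed = 14/1269 ≈ 0.01103.
Coefficient of coincidence = 0.01103/0.01576 ≈ 0.70; interference = 1 − 0.70 = 0.30.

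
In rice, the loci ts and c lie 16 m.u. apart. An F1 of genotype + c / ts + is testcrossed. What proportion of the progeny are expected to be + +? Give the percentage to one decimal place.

A map distance of 16 m.u. corresponds to a recombination frequency of 0.160.
The F1 is + c / ts +, so + + is a recombinant gamete class with expected frequency r/2 = 0.160/2 = 0.0800.
That is 0.0800 = 8.0% of the progeny.

8.0%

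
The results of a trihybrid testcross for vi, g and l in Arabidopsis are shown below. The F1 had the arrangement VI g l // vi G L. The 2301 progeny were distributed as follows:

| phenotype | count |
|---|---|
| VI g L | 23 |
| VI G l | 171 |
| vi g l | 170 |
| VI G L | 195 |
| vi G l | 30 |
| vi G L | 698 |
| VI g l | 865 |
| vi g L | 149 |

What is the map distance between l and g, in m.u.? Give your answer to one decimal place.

16.2 m.u.

The two rarest classes, VI g L and vi G l, are the double crossovers. Comparing them with the parentals, only the l allele has switched, so l is the middle locus and the order is vi – l – g.
Crossovers in the l–g interval produce the single-crossover classes VI G l and vi g L (171 + 149 = 320) plus the double crossovers (53).
RF(l–g) = (320 + 53) / 2301 = 373/2301 = 0.1621 → 16.2 m.u.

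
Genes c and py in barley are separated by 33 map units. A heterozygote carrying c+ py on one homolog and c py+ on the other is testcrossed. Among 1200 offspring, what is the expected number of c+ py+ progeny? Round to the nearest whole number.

A map distance of 33 map units corresponds to a recombination frequency of 0.330.
The F1 is c+ py / c py+, so c+ py+ is a recombinant gamete class with expected frequency r/2 = 0.330/2 = 0.1650.
Expected number = 0.1650 × 1200 = 198.00 ≈ 198.

198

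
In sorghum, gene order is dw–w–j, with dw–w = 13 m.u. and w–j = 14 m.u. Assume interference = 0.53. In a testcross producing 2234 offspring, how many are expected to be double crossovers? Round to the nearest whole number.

Map distances give recombination frequencies of 0.130 and 0.140 for the two intervals.
With interference 0.53 (so coincidence = 0.47), expected double-crossover frequency = 0.130 × 0.140 × 0.47 = 0.00855.
Expected number = 0.00855 × 2234 = 19.11 ≈ 19.

19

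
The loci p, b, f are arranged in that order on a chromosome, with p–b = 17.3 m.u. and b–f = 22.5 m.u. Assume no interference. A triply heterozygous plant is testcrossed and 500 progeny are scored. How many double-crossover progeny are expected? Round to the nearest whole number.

19

Map distances give recombination frequencies of 0.173 and 0.225 for the two intervals.
With no interference, expected double-crossover frequency = 0.173 × 0.225 = 0.03893.
Expected number = 0.03893 × 500 = 19.46 ≈ 19.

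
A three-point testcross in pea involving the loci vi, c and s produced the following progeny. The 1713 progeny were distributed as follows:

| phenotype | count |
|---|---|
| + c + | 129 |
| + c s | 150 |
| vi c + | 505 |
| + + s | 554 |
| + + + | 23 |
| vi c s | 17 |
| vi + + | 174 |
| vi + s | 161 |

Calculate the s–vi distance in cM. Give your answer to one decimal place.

19.3 cM

The two most frequent reciprocal classes, vi c + and + + s, are the parental types, so the F1 was vi c + / + + s.
The two rarest classes, vi c s and + + +, are the double crossovers. Comparing them with the parentals, only the s allele has switched, so s is the middle locus and the order is vi – s – c.
Crossovers in the vi–s interval produce the single-crossover classes + c + and vi + s (129 + 161 = 290) plus the double crossovers (40).
RF(vi–s) = (290 + 40) / 1713 = 330/1713 = 0.1926 → 19.3 cM.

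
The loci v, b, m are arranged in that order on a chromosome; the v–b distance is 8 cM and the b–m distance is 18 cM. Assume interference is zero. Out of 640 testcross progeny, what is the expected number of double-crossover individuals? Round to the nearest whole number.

9

Map distances give recombination frequencies of 0.080 and 0.180 for the two intervals.
With no interference, expected double-crossover frequency = 0.080 × 0.180 = 0.01440.
Expected number = 0.01440 × 640 = 9.22 ≈ 9.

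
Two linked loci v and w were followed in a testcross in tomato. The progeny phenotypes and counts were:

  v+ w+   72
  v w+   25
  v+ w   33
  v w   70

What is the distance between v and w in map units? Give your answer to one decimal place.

The two most frequent classes, v+ w+ (72) and v w (70), are the parental types, so the F1 was v+ w+ / v w.
The recombinant classes are v+ w and v w+: 33 + 25 = 58.
Recombination frequency = 58/200 = 0.2900 ≈ 29.0%, i.e. 29.0 map units.

29.0 map units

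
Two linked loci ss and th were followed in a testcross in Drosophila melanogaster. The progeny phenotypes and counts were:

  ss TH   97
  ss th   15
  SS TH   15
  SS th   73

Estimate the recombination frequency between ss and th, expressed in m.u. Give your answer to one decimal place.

The two most frequent classes, SS th (73) and ss TH (97), are the parental types, so the F1 was SS th / ss TH.
The recombinant classes are SS TH and ss th: 15 + 15 = 30.
Recombination frequency = 30/200 = 0.1500 ≈ 15.0%, i.e. 15.0 m.u.

15.0 m.u.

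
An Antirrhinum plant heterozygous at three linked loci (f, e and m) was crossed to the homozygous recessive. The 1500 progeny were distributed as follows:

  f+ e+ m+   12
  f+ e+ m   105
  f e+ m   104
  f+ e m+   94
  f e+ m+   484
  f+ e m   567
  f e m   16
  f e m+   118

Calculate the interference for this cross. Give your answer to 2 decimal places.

0.26

The two most frequent reciprocal classes, f+ e m and f e+ m+, are the parental types, so the F1 was f+ e m / f e+ m+.
The two rarest classes, f e m and f+ e+ m+, are the double crossovers. Comparing them with the parentals, only the f allele has switched, so f is the middle locus and the order is e – f – m.
e–f: (223 + 28)/1500 = 0.1673; f–m: (198 + 28)/1500 = 0.1507.
Expected DCO frequency = 0.1673 × 0.1507 ≈ 0.02521; observed = 28/1500 ≈ 0.01867.
Coefficient of coincidence = 0.01867/0.02521 ≈ 0.74; interference = 1 − 0.74 = 0.26.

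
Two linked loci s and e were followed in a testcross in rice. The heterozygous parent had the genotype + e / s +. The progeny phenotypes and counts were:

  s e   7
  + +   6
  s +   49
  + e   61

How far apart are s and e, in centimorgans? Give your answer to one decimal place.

10.6 centimorgans

The recombinant classes are + + and s e: 6 + 7 = 13.
Recombination frequency = 13/123 = 0.1057 ≈ 10.6%, i.e. 10.6 centimorgans.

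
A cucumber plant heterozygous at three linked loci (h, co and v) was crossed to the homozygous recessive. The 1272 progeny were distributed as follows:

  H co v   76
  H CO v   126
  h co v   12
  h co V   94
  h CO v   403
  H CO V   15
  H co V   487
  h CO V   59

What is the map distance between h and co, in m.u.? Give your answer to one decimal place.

19.4 m.u.

The two most frequent reciprocal classes, H co V and h CO v, are the parental types, so the F1 was H co V / h CO v.
The two rarest classes, H CO V and h co v, are the double crossovers. Comparing them with the parentals, only the co allele has switched, so co is the middle locus and the order is v – co – h.
Crossovers in the co–h interval produce the single-crossover classes h co V and H CO v (94 + 126 = 220) plus the double crossovers (27).
RF(co–h) = (220 + 27) / 1272 = 247/1272 = 0.1942 → 19.4 m.u.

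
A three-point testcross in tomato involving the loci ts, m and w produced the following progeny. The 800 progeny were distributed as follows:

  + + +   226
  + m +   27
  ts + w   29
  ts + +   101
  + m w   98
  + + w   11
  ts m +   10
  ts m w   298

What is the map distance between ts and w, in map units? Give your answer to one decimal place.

27.5 map units

The two most frequent reciprocal classes, + + + and ts m w, are the parental types, so the F1 was + + + / ts m w.
The two rarest classes, + + w and ts m +, are the double crossovers. Comparing them with the parentals, only the w allele has switched, so w is the middle locus and the order is ts – w – m.
Crossovers in the ts–w interval produce the single-crossover classes ts + + and + m w (101 + 98 = 199) plus the double crossovers (21).
RF(ts–w) = (199 + 21) / 800 = 220/800 = 0.2750 → 27.5 map units.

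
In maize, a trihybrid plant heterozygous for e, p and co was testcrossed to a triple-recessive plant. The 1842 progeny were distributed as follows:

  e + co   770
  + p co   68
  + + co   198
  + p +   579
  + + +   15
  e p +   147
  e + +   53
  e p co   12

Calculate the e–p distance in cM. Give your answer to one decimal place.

20.2 cM

The two most frequent reciprocal classes, e + co and + p +, are the parental types, so the F1 was e + co / + p +.
The two rarest classes, e p co and + + +, are the double crossovers. Comparing them with the parentals, only the p allele has switched, so p is the middle locus and the order is co – p – e.
Crossovers in the p–e interval produce the single-crossover classes + + co and e p + (198 + 147 = 345) plus the double crossovers (27).
RF(p–e) = (345 + 27) / 1842 = 372/1842 = 0.2020 → 20.2 cM.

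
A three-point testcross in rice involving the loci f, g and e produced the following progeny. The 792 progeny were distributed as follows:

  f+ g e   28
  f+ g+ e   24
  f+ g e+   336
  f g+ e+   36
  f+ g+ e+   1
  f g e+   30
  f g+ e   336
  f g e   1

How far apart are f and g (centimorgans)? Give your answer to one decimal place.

The two most frequent reciprocal classes, f g+ e and f+ g e+, are the parental types, so the F1 was f g+ e / f+ g e+.
The two rarest classes, f g e and f+ g+ e+, are the double crossovers. Comparing them with the parentals, only the g allele has switched, so g is the middle locus and the order is f – g – e.
Crossovers in the f–g interval produce the single-crossover classes f+ g+ e and f g e+ (24 + 30 = 54) plus the double crossovers (2).
RF(f–g) = (54 + 2) / 792 = 56/792 = 0.0707 → 7.1 centimorgans.

7.1 centimorgans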